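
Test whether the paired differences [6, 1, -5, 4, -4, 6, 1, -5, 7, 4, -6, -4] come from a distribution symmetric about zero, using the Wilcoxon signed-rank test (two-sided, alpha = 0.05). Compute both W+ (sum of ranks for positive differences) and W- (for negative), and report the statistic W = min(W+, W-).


Step 1: Drop any zero differences (none here) and take |d_i|.
|d| = [6, 1, 5, 4, 4, 6, 1, 5, 7, 4, 6, 4]
Step 2: Midrank |d_i| (ties get averaged ranks).
ranks: |6|->10, |1|->1.5, |5|->7.5, |4|->4.5, |4|->4.5, |6|->10, |1|->1.5, |5|->7.5, |7|->12, |4|->4.5, |6|->10, |4|->4.5
Step 3: Attach original signs; sum ranks with positive sign and with negative sign.
W+ = 10 + 1.5 + 4.5 + 10 + 1.5 + 12 + 4.5 = 44
W- = 7.5 + 4.5 + 7.5 + 10 + 4.5 = 34
(Check: W+ + W- = 78 should equal n(n+1)/2 = 78.)
Step 4: Test statistic W = min(W+, W-) = 34.
Step 5: Ties in |d|, so use the tie-corrected normal approximation.
        E[W] = n(n+1)/4 = 12*13/4 = 39.
        Tie groups: |d|=1 (t=2), |d|=4 (t=4), |d|=5 (t=2), |d|=6 (t=3); sum(t^3 - t) = 96.
        Var[W] = n(n+1)(2n+1)/24 - sum(t^3-t)/48 = 3900/24 - 96/48 = 160.5.
        z = (W - E[W]) / sqrt(Var[W]) = (34 - 39) / 12.6689 = -0.3947.
        Two-sided p = 2*Phi(z) = 0.693088.
Step 6: alpha = 0.05. fail to reject H0.

W+ = 44, W- = 34, W = min = 34, p = 0.693088, fail to reject H0.


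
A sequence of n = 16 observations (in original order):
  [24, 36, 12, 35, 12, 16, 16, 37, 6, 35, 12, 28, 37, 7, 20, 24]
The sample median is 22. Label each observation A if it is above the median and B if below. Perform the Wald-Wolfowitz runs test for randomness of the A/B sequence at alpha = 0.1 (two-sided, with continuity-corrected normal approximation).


Step 1: Compute median = 22; label A = above, B = below.
Labels in order: AABABBBABABAABBA  (n_A = 8, n_B = 8)
Step 2: Count runs R = 11.
Step 3: Under H0 (random ordering), E[R] = 2*n_A*n_B/(n_A+n_B) + 1 = 2*8*8/16 + 1 = 9.0000.
        Var[R] = 2*n_A*n_B*(2*n_A*n_B - n_A - n_B) / ((n_A+n_B)^2 * (n_A+n_B-1)) = 14336/3840 = 3.7333.
        SD[R] = 1.9322.
Step 4: Continuity-corrected z = (R - 0.5 - E[R]) / SD[R] = (11 - 0.5 - 9.0000) / 1.9322 = 0.7763.
Step 5: Two-sided p-value via normal approximation = 2*(1 - Phi(|z|)) = 0.437558.
Step 6: alpha = 0.1. fail to reject H0.

R = 11, z = 0.7763, p = 0.437558, fail to reject H0.


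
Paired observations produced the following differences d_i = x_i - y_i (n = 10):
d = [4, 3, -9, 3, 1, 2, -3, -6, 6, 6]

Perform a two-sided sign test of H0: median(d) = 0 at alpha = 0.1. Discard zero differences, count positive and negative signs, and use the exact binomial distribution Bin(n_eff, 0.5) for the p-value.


Step 1: Discard zero differences. Original n = 10; n_eff = number of nonzero differences = 10.
Nonzero differences (with sign): +4, +3, -9, +3, +1, +2, -3, -6, +6, +6
Step 2: Count signs: positive = 7, negative = 3.
Step 3: Under H0: P(positive) = 0.5, so the number of positives S ~ Bin(10, 0.5).
Step 4: Two-sided exact p-value = sum of Bin(10,0.5) probabilities at or below the observed probability = 0.343750.
Step 5: alpha = 0.1. fail to reject H0.

n_eff = 10, pos = 7, neg = 3, p = 0.343750, fail to reject H0.


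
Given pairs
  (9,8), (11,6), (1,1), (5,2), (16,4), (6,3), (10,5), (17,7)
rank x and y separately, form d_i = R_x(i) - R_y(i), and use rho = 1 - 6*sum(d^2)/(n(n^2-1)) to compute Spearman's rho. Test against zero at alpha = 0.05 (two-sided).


Step 1: Rank x and y separately (midranks; no ties here).
rank(x): 9->4, 11->6, 1->1, 5->2, 16->7, 6->3, 10->5, 17->8
rank(y): 8->8, 6->6, 1->1, 2->2, 4->4, 3->3, 5->5, 7->7
Step 2: d_i = R_x(i) - R_y(i); compute d_i^2.
  (4-8)^2=16, (6-6)^2=0, (1-1)^2=0, (2-2)^2=0, (7-4)^2=9, (3-3)^2=0, (5-5)^2=0, (8-7)^2=1
sum(d^2) = 26.
Step 3: rho = 1 - 6*26 / (8*(8^2 - 1)) = 1 - 156/504 = 0.690476.
Step 4: Under H0, t = rho * sqrt((n-2)/(1-rho^2)) = 2.3382 ~ t(6).
Step 5: Two-sided p-value from the t-distribution with 6 df = 0.057990.
Step 6: alpha = 0.05. fail to reject H0.

rho = 0.6905, p = 0.057990, fail to reject H0 at alpha = 0.05.


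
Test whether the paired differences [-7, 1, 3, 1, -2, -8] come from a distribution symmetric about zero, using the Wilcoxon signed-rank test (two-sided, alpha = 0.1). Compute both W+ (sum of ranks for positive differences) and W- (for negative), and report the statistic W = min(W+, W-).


Step 1: Drop any zero differences (none here) and take |d_i|.
|d| = [7, 1, 3, 1, 2, 8]
Step 2: Midrank |d_i| (ties get averaged ranks).
ranks: |7|->5, |1|->1.5, |3|->4, |1|->1.5, |2|->3, |8|->6
Step 3: Attach original signs; sum ranks with positive sign and with negative sign.
W+ = 1.5 + 4 + 1.5 = 7
W- = 5 + 3 + 6 = 14
(Check: W+ + W- = 21 should equal n(n+1)/2 = 21.)
Step 4: Test statistic W = min(W+, W-) = 7.
Step 5: Ties in |d|, so use the tie-corrected normal approximation.
        E[W] = n(n+1)/4 = 6*7/4 = 10.5.
        Tie groups: |d|=1 (t=2); sum(t^3 - t) = 6.
        Var[W] = n(n+1)(2n+1)/24 - sum(t^3-t)/48 = 546/24 - 6/48 = 22.625.
        z = (W - E[W]) / sqrt(Var[W]) = (7 - 10.5) / 4.7566 = -0.7358.
        Two-sided p = 2*Phi(z) = 0.461838.
Step 6: alpha = 0.1. fail to reject H0.

W+ = 7, W- = 14, W = min = 7, p = 0.461838, fail to reject H0.


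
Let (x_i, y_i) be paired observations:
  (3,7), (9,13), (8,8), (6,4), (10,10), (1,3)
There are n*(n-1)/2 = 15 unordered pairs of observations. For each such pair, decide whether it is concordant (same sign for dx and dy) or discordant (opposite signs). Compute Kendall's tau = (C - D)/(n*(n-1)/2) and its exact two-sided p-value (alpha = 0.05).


Step 1: Enumerate the 15 unordered pairs (i,j) with i<j and classify each by sign(x_j-x_i) * sign(y_j-y_i).
  (1,2):dx=+6,dy=+6->C; (1,3):dx=+5,dy=+1->C; (1,4):dx=+3,dy=-3->D; (1,5):dx=+7,dy=+3->C
  (1,6):dx=-2,dy=-4->C; (2,3):dx=-1,dy=-5->C; (2,4):dx=-3,dy=-9->C; (2,5):dx=+1,dy=-3->D
  (2,6):dx=-8,dy=-10->C; (3,4):dx=-2,dy=-4->C; (3,5):dx=+2,dy=+2->C; (3,6):dx=-7,dy=-5->C
  (4,5):dx=+4,dy=+6->C; (4,6):dx=-5,dy=-1->C; (5,6):dx=-9,dy=-7->C
Step 2: C = 13, D = 2, total pairs = 15.
Step 3: tau = (C - D)/(n(n-1)/2) = (13 - 2)/15 = 0.733333.
Step 4: Exact two-sided p-value (enumerate n! = 720 permutations of y under H0): p = 0.055556.
Step 5: alpha = 0.05. fail to reject H0.

tau_b = 0.7333 (C=13, D=2), p = 0.055556, fail to reject H0.


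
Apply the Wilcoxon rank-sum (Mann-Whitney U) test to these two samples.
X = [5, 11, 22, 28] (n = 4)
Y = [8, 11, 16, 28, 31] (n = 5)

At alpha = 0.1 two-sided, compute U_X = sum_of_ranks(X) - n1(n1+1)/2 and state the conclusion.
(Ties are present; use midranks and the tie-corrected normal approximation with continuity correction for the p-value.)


Step 1: Combine and sort all 9 observations; assign midranks.
sorted (value, group): (5,X), (8,Y), (11,X), (11,Y), (16,Y), (22,X), (28,X), (28,Y), (31,Y)
ranks: 5->1, 8->2, 11->3.5, 11->3.5, 16->5, 22->6, 28->7.5, 28->7.5, 31->9
Step 2: Rank sum for X: R1 = 1 + 3.5 + 6 + 7.5 = 18.
Step 3: U_X = R1 - n1(n1+1)/2 = 18 - 4*5/2 = 18 - 10 = 8.
       U_Y = n1*n2 - U_X = 20 - 8 = 12.
Step 4: Ties are present, so use the tie-corrected normal approximation (with continuity correction) for the p-value.
Step 5: p-value = 0.710992; compare to alpha = 0.1. fail to reject H0.

U_X = 8, p = 0.710992, fail to reject H0 at alpha = 0.1.


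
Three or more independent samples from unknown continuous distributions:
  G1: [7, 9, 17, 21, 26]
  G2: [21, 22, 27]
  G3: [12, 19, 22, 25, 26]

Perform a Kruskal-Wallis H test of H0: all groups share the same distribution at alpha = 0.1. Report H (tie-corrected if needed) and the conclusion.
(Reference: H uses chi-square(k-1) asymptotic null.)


Step 1: Combine all N = 13 observations and assign midranks.
sorted (value, group, rank): (7,G1,1), (9,G1,2), (12,G3,3), (17,G1,4), (19,G3,5), (21,G1,6.5), (21,G2,6.5), (22,G2,8.5), (22,G3,8.5), (25,G3,10), (26,G1,11.5), (26,G3,11.5), (27,G2,13)
Step 2: Sum ranks within each group.
R_1 = 25 (n_1 = 5)
R_2 = 28 (n_2 = 3)
R_3 = 38 (n_3 = 5)
Step 3: H = 12/(N(N+1)) * sum(R_i^2/n_i) - 3(N+1)
     = 12/(13*14) * (25^2/5 + 28^2/3 + 38^2/5) - 3*14
     = 0.065934 * 675.133 - 42
     = 2.514286.
Step 4: Ties present; correction factor C = 1 - 18/(13^3 - 13) = 0.991758. Corrected H = 2.514286 / 0.991758 = 2.535180.
Step 5: Under H0, H ~ chi^2(2); p-value = 0.281509.
Step 6: alpha = 0.1. fail to reject H0.

H = 2.5352, df = 2, p = 0.281509, fail to reject H0.


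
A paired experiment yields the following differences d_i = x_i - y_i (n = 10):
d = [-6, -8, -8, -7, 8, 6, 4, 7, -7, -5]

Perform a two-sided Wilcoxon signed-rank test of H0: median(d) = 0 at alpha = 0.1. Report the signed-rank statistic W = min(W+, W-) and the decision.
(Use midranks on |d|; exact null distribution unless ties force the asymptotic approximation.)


Step 1: Drop any zero differences (none here) and take |d_i|.
|d| = [6, 8, 8, 7, 8, 6, 4, 7, 7, 5]
Step 2: Midrank |d_i| (ties get averaged ranks).
ranks: |6|->3.5, |8|->9, |8|->9, |7|->6, |8|->9, |6|->3.5, |4|->1, |7|->6, |7|->6, |5|->2
Step 3: Attach original signs; sum ranks with positive sign and with negative sign.
W+ = 9 + 3.5 + 1 + 6 = 19.5
W- = 3.5 + 9 + 9 + 6 + 6 + 2 = 35.5
(Check: W+ + W- = 55 should equal n(n+1)/2 = 55.)
Step 4: Test statistic W = min(W+, W-) = 19.5.
Step 5: Ties in |d|, so use the tie-corrected normal approximation.
        E[W] = n(n+1)/4 = 10*11/4 = 27.5.
        Tie groups: |d|=6 (t=2), |d|=7 (t=3), |d|=8 (t=3); sum(t^3 - t) = 54.
        Var[W] = n(n+1)(2n+1)/24 - sum(t^3-t)/48 = 2310/24 - 54/48 = 95.125.
        z = (W - E[W]) / sqrt(Var[W]) = (19.5 - 27.5) / 9.7532 = -0.8202.
        Two-sided p = 2*Phi(z) = 0.412077.
Step 6: alpha = 0.1. fail to reject H0.

W+ = 19.5, W- = 35.5, W = min = 19.5, p = 0.412077, fail to reject H0.


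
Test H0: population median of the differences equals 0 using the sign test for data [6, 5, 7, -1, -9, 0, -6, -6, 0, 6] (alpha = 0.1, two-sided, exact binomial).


Step 1: Discard zero differences. Original n = 10; n_eff = number of nonzero differences = 8.
Nonzero differences (with sign): +6, +5, +7, -1, -9, -6, -6, +6
Step 2: Count signs: positive = 4, negative = 4.
Step 3: Under H0: P(positive) = 0.5, so the number of positives S ~ Bin(8, 0.5).
Step 4: Two-sided exact p-value = sum of Bin(8,0.5) probabilities at or below the observed probability = 1.000000.
Step 5: alpha = 0.1. fail to reject H0.

n_eff = 8, pos = 4, neg = 4, p = 1.000000, fail to reject H0.


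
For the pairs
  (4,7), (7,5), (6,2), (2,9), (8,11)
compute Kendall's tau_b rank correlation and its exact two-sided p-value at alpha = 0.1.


Step 1: Enumerate the 10 unordered pairs (i,j) with i<j and classify each by sign(x_j-x_i) * sign(y_j-y_i).
  (1,2):dx=+3,dy=-2->D; (1,3):dx=+2,dy=-5->D; (1,4):dx=-2,dy=+2->D; (1,5):dx=+4,dy=+4->C
  (2,3):dx=-1,dy=-3->C; (2,4):dx=-5,dy=+4->D; (2,5):dx=+1,dy=+6->C; (3,4):dx=-4,dy=+7->D
  (3,5):dx=+2,dy=+9->C; (4,5):dx=+6,dy=+2->C
Step 2: C = 5, D = 5, total pairs = 10.
Step 3: tau = (C - D)/(n(n-1)/2) = (5 - 5)/10 = 0.000000.
Step 4: Exact two-sided p-value (enumerate n! = 120 permutations of y under H0): p = 1.000000.
Step 5: alpha = 0.1. fail to reject H0.

tau_b = 0.0000 (C=5, D=5), p = 1.000000, fail to reject H0.


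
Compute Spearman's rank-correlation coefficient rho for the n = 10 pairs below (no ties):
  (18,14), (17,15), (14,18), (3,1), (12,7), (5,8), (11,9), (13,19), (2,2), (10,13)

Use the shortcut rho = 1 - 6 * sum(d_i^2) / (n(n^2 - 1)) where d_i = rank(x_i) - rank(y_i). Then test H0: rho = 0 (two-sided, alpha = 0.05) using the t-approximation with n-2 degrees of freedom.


Step 1: Rank x and y separately (midranks; no ties here).
rank(x): 18->10, 17->9, 14->8, 3->2, 12->6, 5->3, 11->5, 13->7, 2->1, 10->4
rank(y): 14->7, 15->8, 18->9, 1->1, 7->3, 8->4, 9->5, 19->10, 2->2, 13->6
Step 2: d_i = R_x(i) - R_y(i); compute d_i^2.
  (10-7)^2=9, (9-8)^2=1, (8-9)^2=1, (2-1)^2=1, (6-3)^2=9, (3-4)^2=1, (5-5)^2=0, (7-10)^2=9, (1-2)^2=1, (4-6)^2=4
sum(d^2) = 36.
Step 3: rho = 1 - 6*36 / (10*(10^2 - 1)) = 1 - 216/990 = 0.781818.
Step 4: Under H0, t = rho * sqrt((n-2)/(1-rho^2)) = 3.5466 ~ t(8).
Step 5: Two-sided p-value from the t-distribution with 8 df = 0.007547.
Step 6: alpha = 0.05. reject H0.

rho = 0.7818, p = 0.007547, reject H0 at alpha = 0.05.


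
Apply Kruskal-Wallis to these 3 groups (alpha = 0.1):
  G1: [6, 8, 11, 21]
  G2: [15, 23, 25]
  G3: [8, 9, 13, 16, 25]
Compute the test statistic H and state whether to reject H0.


Step 1: Combine all N = 12 observations and assign midranks.
sorted (value, group, rank): (6,G1,1), (8,G1,2.5), (8,G3,2.5), (9,G3,4), (11,G1,5), (13,G3,6), (15,G2,7), (16,G3,8), (21,G1,9), (23,G2,10), (25,G2,11.5), (25,G3,11.5)
Step 2: Sum ranks within each group.
R_1 = 17.5 (n_1 = 4)
R_2 = 28.5 (n_2 = 3)
R_3 = 32 (n_3 = 5)
Step 3: H = 12/(N(N+1)) * sum(R_i^2/n_i) - 3(N+1)
     = 12/(12*13) * (17.5^2/4 + 28.5^2/3 + 32^2/5) - 3*13
     = 0.076923 * 552.112 - 39
     = 3.470192.
Step 4: Ties present; correction factor C = 1 - 12/(12^3 - 12) = 0.993007. Corrected H = 3.470192 / 0.993007 = 3.494630.
Step 5: Under H0, H ~ chi^2(2); p-value = 0.174241.
Step 6: alpha = 0.1. fail to reject H0.

H = 3.4946, df = 2, p = 0.174241, fail to reject H0.


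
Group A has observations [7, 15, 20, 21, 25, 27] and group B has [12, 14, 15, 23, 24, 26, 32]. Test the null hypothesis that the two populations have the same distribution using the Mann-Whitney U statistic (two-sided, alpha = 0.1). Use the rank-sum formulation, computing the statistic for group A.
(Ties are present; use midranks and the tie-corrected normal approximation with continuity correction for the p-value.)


Step 1: Combine and sort all 13 observations; assign midranks.
sorted (value, group): (7,X), (12,Y), (14,Y), (15,X), (15,Y), (20,X), (21,X), (23,Y), (24,Y), (25,X), (26,Y), (27,X), (32,Y)
ranks: 7->1, 12->2, 14->3, 15->4.5, 15->4.5, 20->6, 21->7, 23->8, 24->9, 25->10, 26->11, 27->12, 32->13
Step 2: Rank sum for X: R1 = 1 + 4.5 + 6 + 7 + 10 + 12 = 40.5.
Step 3: U_X = R1 - n1(n1+1)/2 = 40.5 - 6*7/2 = 40.5 - 21 = 19.5.
       U_Y = n1*n2 - U_X = 42 - 19.5 = 22.5.
Step 4: Ties are present, so use the tie-corrected normal approximation (with continuity correction) for the p-value.
Step 5: p-value = 0.886248; compare to alpha = 0.1. fail to reject H0.

U_X = 19.5, p = 0.886248, fail to reject H0 at alpha = 0.1.


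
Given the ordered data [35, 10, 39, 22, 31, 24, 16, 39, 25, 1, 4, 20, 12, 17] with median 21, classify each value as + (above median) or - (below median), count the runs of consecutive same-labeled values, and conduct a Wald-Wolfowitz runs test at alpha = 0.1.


Step 1: Compute median = 21; label A = above, B = below.
Labels in order: ABAAAABAABBBBB  (n_A = 7, n_B = 7)
Step 2: Count runs R = 6.
Step 3: Under H0 (random ordering), E[R] = 2*n_A*n_B/(n_A+n_B) + 1 = 2*7*7/14 + 1 = 8.0000.
        Var[R] = 2*n_A*n_B*(2*n_A*n_B - n_A - n_B) / ((n_A+n_B)^2 * (n_A+n_B-1)) = 8232/2548 = 3.2308.
        SD[R] = 1.7974.
Step 4: Continuity-corrected z = (R + 0.5 - E[R]) / SD[R] = (6 + 0.5 - 8.0000) / 1.7974 = -0.8345.
Step 5: Two-sided p-value via normal approximation = 2*(1 - Phi(|z|)) = 0.403986.
Step 6: alpha = 0.1. fail to reject H0.

R = 6, z = -0.8345, p = 0.403986, fail to reject H0.


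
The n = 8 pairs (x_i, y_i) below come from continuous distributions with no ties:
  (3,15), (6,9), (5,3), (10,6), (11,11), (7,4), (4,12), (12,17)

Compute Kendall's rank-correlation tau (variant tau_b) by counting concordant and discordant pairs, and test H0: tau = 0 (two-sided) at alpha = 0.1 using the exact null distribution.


Step 1: Enumerate the 28 unordered pairs (i,j) with i<j and classify each by sign(x_j-x_i) * sign(y_j-y_i).
  (1,2):dx=+3,dy=-6->D; (1,3):dx=+2,dy=-12->D; (1,4):dx=+7,dy=-9->D; (1,5):dx=+8,dy=-4->D
  (1,6):dx=+4,dy=-11->D; (1,7):dx=+1,dy=-3->D; (1,8):dx=+9,dy=+2->C; (2,3):dx=-1,dy=-6->C
  (2,4):dx=+4,dy=-3->D; (2,5):dx=+5,dy=+2->C; (2,6):dx=+1,dy=-5->D; (2,7):dx=-2,dy=+3->D
  (2,8):dx=+6,dy=+8->C; (3,4):dx=+5,dy=+3->C; (3,5):dx=+6,dy=+8->C; (3,6):dx=+2,dy=+1->C
  (3,7):dx=-1,dy=+9->D; (3,8):dx=+7,dy=+14->C; (4,5):dx=+1,dy=+5->C; (4,6):dx=-3,dy=-2->C
  (4,7):dx=-6,dy=+6->D; (4,8):dx=+2,dy=+11->C; (5,6):dx=-4,dy=-7->C; (5,7):dx=-7,dy=+1->D
  (5,8):dx=+1,dy=+6->C; (6,7):dx=-3,dy=+8->D; (6,8):dx=+5,dy=+13->C; (7,8):dx=+8,dy=+5->C
Step 2: C = 15, D = 13, total pairs = 28.
Step 3: tau = (C - D)/(n(n-1)/2) = (15 - 13)/28 = 0.071429.
Step 4: Exact two-sided p-value (enumerate n! = 40320 permutations of y under H0): p = 0.904861.
Step 5: alpha = 0.1. fail to reject H0.

tau_b = 0.0714 (C=15, D=13), p = 0.904861, fail to reject H0.


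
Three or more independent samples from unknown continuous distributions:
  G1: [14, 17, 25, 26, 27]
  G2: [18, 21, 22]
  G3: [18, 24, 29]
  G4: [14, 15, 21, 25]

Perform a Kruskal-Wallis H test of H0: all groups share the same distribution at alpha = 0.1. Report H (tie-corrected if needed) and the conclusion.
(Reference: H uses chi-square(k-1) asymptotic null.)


Step 1: Combine all N = 15 observations and assign midranks.
sorted (value, group, rank): (14,G1,1.5), (14,G4,1.5), (15,G4,3), (17,G1,4), (18,G2,5.5), (18,G3,5.5), (21,G2,7.5), (21,G4,7.5), (22,G2,9), (24,G3,10), (25,G1,11.5), (25,G4,11.5), (26,G1,13), (27,G1,14), (29,G3,15)
Step 2: Sum ranks within each group.
R_1 = 44 (n_1 = 5)
R_2 = 22 (n_2 = 3)
R_3 = 30.5 (n_3 = 3)
R_4 = 23.5 (n_4 = 4)
Step 3: H = 12/(N(N+1)) * sum(R_i^2/n_i) - 3(N+1)
     = 12/(15*16) * (44^2/5 + 22^2/3 + 30.5^2/3 + 23.5^2/4) - 3*16
     = 0.050000 * 996.679 - 48
     = 1.833958.
Step 4: Ties present; correction factor C = 1 - 24/(15^3 - 15) = 0.992857. Corrected H = 1.833958 / 0.992857 = 1.847152.
Step 5: Under H0, H ~ chi^2(3); p-value = 0.604728.
Step 6: alpha = 0.1. fail to reject H0.

H = 1.8472, df = 3, p = 0.604728, fail to reject H0.


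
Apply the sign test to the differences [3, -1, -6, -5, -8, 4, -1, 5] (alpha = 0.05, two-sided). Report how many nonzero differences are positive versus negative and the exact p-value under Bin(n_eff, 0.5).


Step 1: Discard zero differences. Original n = 8; n_eff = number of nonzero differences = 8.
Nonzero differences (with sign): +3, -1, -6, -5, -8, +4, -1, +5
Step 2: Count signs: positive = 3, negative = 5.
Step 3: Under H0: P(positive) = 0.5, so the number of positives S ~ Bin(8, 0.5).
Step 4: Two-sided exact p-value = sum of Bin(8,0.5) probabilities at or below the observed probability = 0.726562.
Step 5: alpha = 0.05. fail to reject H0.

n_eff = 8, pos = 3, neg = 5, p = 0.726562, fail to reject H0.


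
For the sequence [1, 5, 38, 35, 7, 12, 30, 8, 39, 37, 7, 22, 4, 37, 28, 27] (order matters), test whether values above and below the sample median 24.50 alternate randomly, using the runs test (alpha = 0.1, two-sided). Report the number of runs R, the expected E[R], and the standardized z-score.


Step 1: Compute median = 24.50; label A = above, B = below.
Labels in order: BBAABBABAABBBAAA  (n_A = 8, n_B = 8)
Step 2: Count runs R = 8.
Step 3: Under H0 (random ordering), E[R] = 2*n_A*n_B/(n_A+n_B) + 1 = 2*8*8/16 + 1 = 9.0000.
        Var[R] = 2*n_A*n_B*(2*n_A*n_B - n_A - n_B) / ((n_A+n_B)^2 * (n_A+n_B-1)) = 14336/3840 = 3.7333.
        SD[R] = 1.9322.
Step 4: Continuity-corrected z = (R + 0.5 - E[R]) / SD[R] = (8 + 0.5 - 9.0000) / 1.9322 = -0.2588.
Step 5: Two-sided p-value via normal approximation = 2*(1 - Phi(|z|)) = 0.795809.
Step 6: alpha = 0.1. fail to reject H0.

R = 8, z = -0.2588, p = 0.795809, fail to reject H0.


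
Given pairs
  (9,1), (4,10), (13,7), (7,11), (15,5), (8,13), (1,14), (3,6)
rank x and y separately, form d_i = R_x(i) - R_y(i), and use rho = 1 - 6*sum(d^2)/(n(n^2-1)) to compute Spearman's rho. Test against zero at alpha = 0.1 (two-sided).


Step 1: Rank x and y separately (midranks; no ties here).
rank(x): 9->6, 4->3, 13->7, 7->4, 15->8, 8->5, 1->1, 3->2
rank(y): 1->1, 10->5, 7->4, 11->6, 5->2, 13->7, 14->8, 6->3
Step 2: d_i = R_x(i) - R_y(i); compute d_i^2.
  (6-1)^2=25, (3-5)^2=4, (7-4)^2=9, (4-6)^2=4, (8-2)^2=36, (5-7)^2=4, (1-8)^2=49, (2-3)^2=1
sum(d^2) = 132.
Step 3: rho = 1 - 6*132 / (8*(8^2 - 1)) = 1 - 792/504 = -0.571429.
Step 4: Under H0, t = rho * sqrt((n-2)/(1-rho^2)) = -1.7056 ~ t(6).
Step 5: Two-sided p-value from the t-distribution with 6 df = 0.138960.
Step 6: alpha = 0.1. fail to reject H0.

rho = -0.5714, p = 0.138960, fail to reject H0 at alpha = 0.1.


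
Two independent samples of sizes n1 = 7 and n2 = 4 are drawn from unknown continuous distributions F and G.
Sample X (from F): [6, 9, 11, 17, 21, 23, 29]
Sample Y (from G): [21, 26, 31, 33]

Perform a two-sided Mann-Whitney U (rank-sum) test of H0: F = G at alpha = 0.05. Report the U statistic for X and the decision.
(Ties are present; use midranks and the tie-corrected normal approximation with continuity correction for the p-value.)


Step 1: Combine and sort all 11 observations; assign midranks.
sorted (value, group): (6,X), (9,X), (11,X), (17,X), (21,X), (21,Y), (23,X), (26,Y), (29,X), (31,Y), (33,Y)
ranks: 6->1, 9->2, 11->3, 17->4, 21->5.5, 21->5.5, 23->7, 26->8, 29->9, 31->10, 33->11
Step 2: Rank sum for X: R1 = 1 + 2 + 3 + 4 + 5.5 + 7 + 9 = 31.5.
Step 3: U_X = R1 - n1(n1+1)/2 = 31.5 - 7*8/2 = 31.5 - 28 = 3.5.
       U_Y = n1*n2 - U_X = 28 - 3.5 = 24.5.
Step 4: Ties are present, so use the tie-corrected normal approximation (with continuity correction) for the p-value.
Step 5: p-value = 0.058207; compare to alpha = 0.05. fail to reject H0.

U_X = 3.5, p = 0.058207, fail to reject H0 at alpha = 0.05.


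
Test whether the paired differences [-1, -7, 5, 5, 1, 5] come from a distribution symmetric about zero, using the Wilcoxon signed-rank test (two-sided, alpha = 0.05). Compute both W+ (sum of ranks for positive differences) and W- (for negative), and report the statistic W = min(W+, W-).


Step 1: Drop any zero differences (none here) and take |d_i|.
|d| = [1, 7, 5, 5, 1, 5]
Step 2: Midrank |d_i| (ties get averaged ranks).
ranks: |1|->1.5, |7|->6, |5|->4, |5|->4, |1|->1.5, |5|->4
Step 3: Attach original signs; sum ranks with positive sign and with negative sign.
W+ = 4 + 4 + 1.5 + 4 = 13.5
W- = 1.5 + 6 = 7.5
(Check: W+ + W- = 21 should equal n(n+1)/2 = 21.)
Step 4: Test statistic W = min(W+, W-) = 7.5.
Step 5: Ties in |d|, so use the tie-corrected normal approximation.
        E[W] = n(n+1)/4 = 6*7/4 = 10.5.
        Tie groups: |d|=1 (t=2), |d|=5 (t=3); sum(t^3 - t) = 30.
        Var[W] = n(n+1)(2n+1)/24 - sum(t^3-t)/48 = 546/24 - 30/48 = 22.125.
        z = (W - E[W]) / sqrt(Var[W]) = (7.5 - 10.5) / 4.7037 = -0.6378.
        Two-sided p = 2*Phi(z) = 0.523609.
Step 6: alpha = 0.05. fail to reject H0.

W+ = 13.5, W- = 7.5, W = min = 7.5, p = 0.523609, fail to reject H0.


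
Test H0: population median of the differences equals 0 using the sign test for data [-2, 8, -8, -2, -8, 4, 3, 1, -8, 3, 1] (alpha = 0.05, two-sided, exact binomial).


Step 1: Discard zero differences. Original n = 11; n_eff = number of nonzero differences = 11.
Nonzero differences (with sign): -2, +8, -8, -2, -8, +4, +3, +1, -8, +3, +1
Step 2: Count signs: positive = 6, negative = 5.
Step 3: Under H0: P(positive) = 0.5, so the number of positives S ~ Bin(11, 0.5).
Step 4: Two-sided exact p-value = sum of Bin(11,0.5) probabilities at or below the observed probability = 1.000000.
Step 5: alpha = 0.05. fail to reject H0.

n_eff = 11, pos = 6, neg = 5, p = 1.000000, fail to reject H0.


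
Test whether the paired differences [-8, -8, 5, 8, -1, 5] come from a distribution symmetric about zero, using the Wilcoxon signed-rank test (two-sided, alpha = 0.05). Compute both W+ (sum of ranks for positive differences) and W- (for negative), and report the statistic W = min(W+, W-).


Step 1: Drop any zero differences (none here) and take |d_i|.
|d| = [8, 8, 5, 8, 1, 5]
Step 2: Midrank |d_i| (ties get averaged ranks).
ranks: |8|->5, |8|->5, |5|->2.5, |8|->5, |1|->1, |5|->2.5
Step 3: Attach original signs; sum ranks with positive sign and with negative sign.
W+ = 2.5 + 5 + 2.5 = 10
W- = 5 + 5 + 1 = 11
(Check: W+ + W- = 21 should equal n(n+1)/2 = 21.)
Step 4: Test statistic W = min(W+, W-) = 10.
Step 5: Ties in |d|, so use the tie-corrected normal approximation.
        E[W] = n(n+1)/4 = 6*7/4 = 10.5.
        Tie groups: |d|=5 (t=2), |d|=8 (t=3); sum(t^3 - t) = 30.
        Var[W] = n(n+1)(2n+1)/24 - sum(t^3-t)/48 = 546/24 - 30/48 = 22.125.
        z = (W - E[W]) / sqrt(Var[W]) = (10 - 10.5) / 4.7037 = -0.1063.
        Two-sided p = 2*Phi(z) = 0.915345.
Step 6: alpha = 0.05. fail to reject H0.

W+ = 10, W- = 11, W = min = 10, p = 0.915345, fail to reject H0.


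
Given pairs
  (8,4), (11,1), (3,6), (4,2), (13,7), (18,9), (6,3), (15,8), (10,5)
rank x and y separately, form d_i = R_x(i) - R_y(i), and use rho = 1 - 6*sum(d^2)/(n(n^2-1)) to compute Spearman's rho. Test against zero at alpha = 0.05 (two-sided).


Step 1: Rank x and y separately (midranks; no ties here).
rank(x): 8->4, 11->6, 3->1, 4->2, 13->7, 18->9, 6->3, 15->8, 10->5
rank(y): 4->4, 1->1, 6->6, 2->2, 7->7, 9->9, 3->3, 8->8, 5->5
Step 2: d_i = R_x(i) - R_y(i); compute d_i^2.
  (4-4)^2=0, (6-1)^2=25, (1-6)^2=25, (2-2)^2=0, (7-7)^2=0, (9-9)^2=0, (3-3)^2=0, (8-8)^2=0, (5-5)^2=0
sum(d^2) = 50.
Step 3: rho = 1 - 6*50 / (9*(9^2 - 1)) = 1 - 300/720 = 0.583333.
Step 4: Under H0, t = rho * sqrt((n-2)/(1-rho^2)) = 1.9001 ~ t(7).
Step 5: Two-sided p-value from the t-distribution with 7 df = 0.099186.
Step 6: alpha = 0.05. fail to reject H0.

rho = 0.5833, p = 0.099186, fail to reject H0 at alpha = 0.05.


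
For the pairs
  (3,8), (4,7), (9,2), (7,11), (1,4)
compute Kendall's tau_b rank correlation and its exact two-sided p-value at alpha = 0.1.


Step 1: Enumerate the 10 unordered pairs (i,j) with i<j and classify each by sign(x_j-x_i) * sign(y_j-y_i).
  (1,2):dx=+1,dy=-1->D; (1,3):dx=+6,dy=-6->D; (1,4):dx=+4,dy=+3->C; (1,5):dx=-2,dy=-4->C
  (2,3):dx=+5,dy=-5->D; (2,4):dx=+3,dy=+4->C; (2,5):dx=-3,dy=-3->C; (3,4):dx=-2,dy=+9->D
  (3,5):dx=-8,dy=+2->D; (4,5):dx=-6,dy=-7->C
Step 2: C = 5, D = 5, total pairs = 10.
Step 3: tau = (C - D)/(n(n-1)/2) = (5 - 5)/10 = 0.000000.
Step 4: Exact two-sided p-value (enumerate n! = 120 permutations of y under H0): p = 1.000000.
Step 5: alpha = 0.1. fail to reject H0.

tau_b = 0.0000 (C=5, D=5), p = 1.000000, fail to reject H0.


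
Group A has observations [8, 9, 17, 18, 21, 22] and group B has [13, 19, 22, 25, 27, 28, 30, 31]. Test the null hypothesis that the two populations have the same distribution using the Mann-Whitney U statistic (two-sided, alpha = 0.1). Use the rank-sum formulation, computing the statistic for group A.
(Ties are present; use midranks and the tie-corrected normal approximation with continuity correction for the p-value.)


Step 1: Combine and sort all 14 observations; assign midranks.
sorted (value, group): (8,X), (9,X), (13,Y), (17,X), (18,X), (19,Y), (21,X), (22,X), (22,Y), (25,Y), (27,Y), (28,Y), (30,Y), (31,Y)
ranks: 8->1, 9->2, 13->3, 17->4, 18->5, 19->6, 21->7, 22->8.5, 22->8.5, 25->10, 27->11, 28->12, 30->13, 31->14
Step 2: Rank sum for X: R1 = 1 + 2 + 4 + 5 + 7 + 8.5 = 27.5.
Step 3: U_X = R1 - n1(n1+1)/2 = 27.5 - 6*7/2 = 27.5 - 21 = 6.5.
       U_Y = n1*n2 - U_X = 48 - 6.5 = 41.5.
Step 4: Ties are present, so use the tie-corrected normal approximation (with continuity correction) for the p-value.
Step 5: p-value = 0.028013; compare to alpha = 0.1. reject H0.

U_X = 6.5, p = 0.028013, reject H0 at alpha = 0.1.


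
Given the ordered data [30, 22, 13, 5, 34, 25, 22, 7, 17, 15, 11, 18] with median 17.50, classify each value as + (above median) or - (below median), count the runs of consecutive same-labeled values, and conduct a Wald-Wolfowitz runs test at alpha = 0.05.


Step 1: Compute median = 17.50; label A = above, B = below.
Labels in order: AABBAAABBBBA  (n_A = 6, n_B = 6)
Step 2: Count runs R = 5.
Step 3: Under H0 (random ordering), E[R] = 2*n_A*n_B/(n_A+n_B) + 1 = 2*6*6/12 + 1 = 7.0000.
        Var[R] = 2*n_A*n_B*(2*n_A*n_B - n_A - n_B) / ((n_A+n_B)^2 * (n_A+n_B-1)) = 4320/1584 = 2.7273.
        SD[R] = 1.6514.
Step 4: Continuity-corrected z = (R + 0.5 - E[R]) / SD[R] = (5 + 0.5 - 7.0000) / 1.6514 = -0.9083.
Step 5: Two-sided p-value via normal approximation = 2*(1 - Phi(|z|)) = 0.363722.
Step 6: alpha = 0.05. fail to reject H0.

R = 5, z = -0.9083, p = 0.363722, fail to reject H0.


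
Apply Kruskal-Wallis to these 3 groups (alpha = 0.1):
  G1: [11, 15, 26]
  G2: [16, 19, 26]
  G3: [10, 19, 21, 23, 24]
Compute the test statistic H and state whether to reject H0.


Step 1: Combine all N = 11 observations and assign midranks.
sorted (value, group, rank): (10,G3,1), (11,G1,2), (15,G1,3), (16,G2,4), (19,G2,5.5), (19,G3,5.5), (21,G3,7), (23,G3,8), (24,G3,9), (26,G1,10.5), (26,G2,10.5)
Step 2: Sum ranks within each group.
R_1 = 15.5 (n_1 = 3)
R_2 = 20 (n_2 = 3)
R_3 = 30.5 (n_3 = 5)
Step 3: H = 12/(N(N+1)) * sum(R_i^2/n_i) - 3(N+1)
     = 12/(11*12) * (15.5^2/3 + 20^2/3 + 30.5^2/5) - 3*12
     = 0.090909 * 399.467 - 36
     = 0.315152.
Step 4: Ties present; correction factor C = 1 - 12/(11^3 - 11) = 0.990909. Corrected H = 0.315152 / 0.990909 = 0.318043.
Step 5: Under H0, H ~ chi^2(2); p-value = 0.852978.
Step 6: alpha = 0.1. fail to reject H0.

H = 0.3180, df = 2, p = 0.852978, fail to reject H0.


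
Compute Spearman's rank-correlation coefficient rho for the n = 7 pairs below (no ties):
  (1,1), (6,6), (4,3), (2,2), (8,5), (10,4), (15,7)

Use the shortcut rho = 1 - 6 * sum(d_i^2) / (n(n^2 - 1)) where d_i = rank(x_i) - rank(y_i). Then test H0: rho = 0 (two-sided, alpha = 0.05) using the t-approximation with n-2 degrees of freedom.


Step 1: Rank x and y separately (midranks; no ties here).
rank(x): 1->1, 6->4, 4->3, 2->2, 8->5, 10->6, 15->7
rank(y): 1->1, 6->6, 3->3, 2->2, 5->5, 4->4, 7->7
Step 2: d_i = R_x(i) - R_y(i); compute d_i^2.
  (1-1)^2=0, (4-6)^2=4, (3-3)^2=0, (2-2)^2=0, (5-5)^2=0, (6-4)^2=4, (7-7)^2=0
sum(d^2) = 8.
Step 3: rho = 1 - 6*8 / (7*(7^2 - 1)) = 1 - 48/336 = 0.857143.
Step 4: Under H0, t = rho * sqrt((n-2)/(1-rho^2)) = 3.7210 ~ t(5).
Step 5: Two-sided p-value from the t-distribution with 5 df = 0.013697.
Step 6: alpha = 0.05. reject H0.

rho = 0.8571, p = 0.013697, reject H0 at alpha = 0.05.


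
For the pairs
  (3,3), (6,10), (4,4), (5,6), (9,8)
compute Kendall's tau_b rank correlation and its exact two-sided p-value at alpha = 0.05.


Step 1: Enumerate the 10 unordered pairs (i,j) with i<j and classify each by sign(x_j-x_i) * sign(y_j-y_i).
  (1,2):dx=+3,dy=+7->C; (1,3):dx=+1,dy=+1->C; (1,4):dx=+2,dy=+3->C; (1,5):dx=+6,dy=+5->C
  (2,3):dx=-2,dy=-6->C; (2,4):dx=-1,dy=-4->C; (2,5):dx=+3,dy=-2->D; (3,4):dx=+1,dy=+2->C
  (3,5):dx=+5,dy=+4->C; (4,5):dx=+4,dy=+2->C
Step 2: C = 9, D = 1, total pairs = 10.
Step 3: tau = (C - D)/(n(n-1)/2) = (9 - 1)/10 = 0.800000.
Step 4: Exact two-sided p-value (enumerate n! = 120 permutations of y under H0): p = 0.083333.
Step 5: alpha = 0.05. fail to reject H0.

tau_b = 0.8000 (C=9, D=1), p = 0.083333, fail to reject H0.


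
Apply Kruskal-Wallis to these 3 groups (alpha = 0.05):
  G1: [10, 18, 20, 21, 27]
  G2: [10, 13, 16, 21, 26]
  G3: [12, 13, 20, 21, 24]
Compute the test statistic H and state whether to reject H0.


Step 1: Combine all N = 15 observations and assign midranks.
sorted (value, group, rank): (10,G1,1.5), (10,G2,1.5), (12,G3,3), (13,G2,4.5), (13,G3,4.5), (16,G2,6), (18,G1,7), (20,G1,8.5), (20,G3,8.5), (21,G1,11), (21,G2,11), (21,G3,11), (24,G3,13), (26,G2,14), (27,G1,15)
Step 2: Sum ranks within each group.
R_1 = 43 (n_1 = 5)
R_2 = 37 (n_2 = 5)
R_3 = 40 (n_3 = 5)
Step 3: H = 12/(N(N+1)) * sum(R_i^2/n_i) - 3(N+1)
     = 12/(15*16) * (43^2/5 + 37^2/5 + 40^2/5) - 3*16
     = 0.050000 * 963.6 - 48
     = 0.180000.
Step 4: Ties present; correction factor C = 1 - 42/(15^3 - 15) = 0.987500. Corrected H = 0.180000 / 0.987500 = 0.182278.
Step 5: Under H0, H ~ chi^2(2); p-value = 0.912891.
Step 6: alpha = 0.05. fail to reject H0.

H = 0.1823, df = 2, p = 0.912891, fail to reject H0.


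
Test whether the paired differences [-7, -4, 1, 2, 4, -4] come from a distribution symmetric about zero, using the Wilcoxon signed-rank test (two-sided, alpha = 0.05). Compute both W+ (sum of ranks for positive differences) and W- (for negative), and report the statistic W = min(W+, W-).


Step 1: Drop any zero differences (none here) and take |d_i|.
|d| = [7, 4, 1, 2, 4, 4]
Step 2: Midrank |d_i| (ties get averaged ranks).
ranks: |7|->6, |4|->4, |1|->1, |2|->2, |4|->4, |4|->4
Step 3: Attach original signs; sum ranks with positive sign and with negative sign.
W+ = 1 + 2 + 4 = 7
W- = 6 + 4 + 4 = 14
(Check: W+ + W- = 21 should equal n(n+1)/2 = 21.)
Step 4: Test statistic W = min(W+, W-) = 7.
Step 5: Ties in |d|, so use the tie-corrected normal approximation.
        E[W] = n(n+1)/4 = 6*7/4 = 10.5.
        Tie groups: |d|=4 (t=3); sum(t^3 - t) = 24.
        Var[W] = n(n+1)(2n+1)/24 - sum(t^3-t)/48 = 546/24 - 24/48 = 22.25.
        z = (W - E[W]) / sqrt(Var[W]) = (7 - 10.5) / 4.7170 = -0.7420.
        Two-sided p = 2*Phi(z) = 0.458088.
Step 6: alpha = 0.05. fail to reject H0.

W+ = 7, W- = 14, W = min = 7, p = 0.458088, fail to reject H0.


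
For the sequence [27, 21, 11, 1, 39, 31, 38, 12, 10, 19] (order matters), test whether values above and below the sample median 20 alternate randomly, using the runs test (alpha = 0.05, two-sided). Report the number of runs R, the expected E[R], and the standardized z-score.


Step 1: Compute median = 20; label A = above, B = below.
Labels in order: AABBAAABBB  (n_A = 5, n_B = 5)
Step 2: Count runs R = 4.
Step 3: Under H0 (random ordering), E[R] = 2*n_A*n_B/(n_A+n_B) + 1 = 2*5*5/10 + 1 = 6.0000.
        Var[R] = 2*n_A*n_B*(2*n_A*n_B - n_A - n_B) / ((n_A+n_B)^2 * (n_A+n_B-1)) = 2000/900 = 2.2222.
        SD[R] = 1.4907.
Step 4: Continuity-corrected z = (R + 0.5 - E[R]) / SD[R] = (4 + 0.5 - 6.0000) / 1.4907 = -1.0062.
Step 5: Two-sided p-value via normal approximation = 2*(1 - Phi(|z|)) = 0.314305.
Step 6: alpha = 0.05. fail to reject H0.

R = 4, z = -1.0062, p = 0.314305, fail to reject H0.


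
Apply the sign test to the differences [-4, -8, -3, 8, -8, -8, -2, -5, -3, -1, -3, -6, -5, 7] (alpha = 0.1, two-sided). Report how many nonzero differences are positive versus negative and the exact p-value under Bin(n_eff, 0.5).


Step 1: Discard zero differences. Original n = 14; n_eff = number of nonzero differences = 14.
Nonzero differences (with sign): -4, -8, -3, +8, -8, -8, -2, -5, -3, -1, -3, -6, -5, +7
Step 2: Count signs: positive = 2, negative = 12.
Step 3: Under H0: P(positive) = 0.5, so the number of positives S ~ Bin(14, 0.5).
Step 4: Two-sided exact p-value = sum of Bin(14,0.5) probabilities at or below the observed probability = 0.012939.
Step 5: alpha = 0.1. reject H0.

n_eff = 14, pos = 2, neg = 12, p = 0.012939, reject H0.


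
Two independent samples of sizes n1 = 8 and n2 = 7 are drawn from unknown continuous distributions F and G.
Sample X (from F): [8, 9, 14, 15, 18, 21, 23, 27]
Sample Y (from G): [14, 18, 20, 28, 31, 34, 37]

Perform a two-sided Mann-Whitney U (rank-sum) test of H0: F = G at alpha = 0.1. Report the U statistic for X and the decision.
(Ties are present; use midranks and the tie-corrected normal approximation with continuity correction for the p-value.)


Step 1: Combine and sort all 15 observations; assign midranks.
sorted (value, group): (8,X), (9,X), (14,X), (14,Y), (15,X), (18,X), (18,Y), (20,Y), (21,X), (23,X), (27,X), (28,Y), (31,Y), (34,Y), (37,Y)
ranks: 8->1, 9->2, 14->3.5, 14->3.5, 15->5, 18->6.5, 18->6.5, 20->8, 21->9, 23->10, 27->11, 28->12, 31->13, 34->14, 37->15
Step 2: Rank sum for X: R1 = 1 + 2 + 3.5 + 5 + 6.5 + 9 + 10 + 11 = 48.
Step 3: U_X = R1 - n1(n1+1)/2 = 48 - 8*9/2 = 48 - 36 = 12.
       U_Y = n1*n2 - U_X = 56 - 12 = 44.
Step 4: Ties are present, so use the tie-corrected normal approximation (with continuity correction) for the p-value.
Step 5: p-value = 0.072337; compare to alpha = 0.1. reject H0.

U_X = 12, p = 0.072337, reject H0 at alpha = 0.1.


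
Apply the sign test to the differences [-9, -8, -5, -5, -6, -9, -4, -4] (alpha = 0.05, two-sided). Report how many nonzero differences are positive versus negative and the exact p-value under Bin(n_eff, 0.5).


Step 1: Discard zero differences. Original n = 8; n_eff = number of nonzero differences = 8.
Nonzero differences (with sign): -9, -8, -5, -5, -6, -9, -4, -4
Step 2: Count signs: positive = 0, negative = 8.
Step 3: Under H0: P(positive) = 0.5, so the number of positives S ~ Bin(8, 0.5).
Step 4: Two-sided exact p-value = sum of Bin(8,0.5) probabilities at or below the observed probability = 0.007812.
Step 5: alpha = 0.05. reject H0.

n_eff = 8, pos = 0, neg = 8, p = 0.007812, reject H0.


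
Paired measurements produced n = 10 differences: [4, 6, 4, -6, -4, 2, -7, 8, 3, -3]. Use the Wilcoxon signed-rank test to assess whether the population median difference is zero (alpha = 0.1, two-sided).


Step 1: Drop any zero differences (none here) and take |d_i|.
|d| = [4, 6, 4, 6, 4, 2, 7, 8, 3, 3]
Step 2: Midrank |d_i| (ties get averaged ranks).
ranks: |4|->5, |6|->7.5, |4|->5, |6|->7.5, |4|->5, |2|->1, |7|->9, |8|->10, |3|->2.5, |3|->2.5
Step 3: Attach original signs; sum ranks with positive sign and with negative sign.
W+ = 5 + 7.5 + 5 + 1 + 10 + 2.5 = 31
W- = 7.5 + 5 + 9 + 2.5 = 24
(Check: W+ + W- = 55 should equal n(n+1)/2 = 55.)
Step 4: Test statistic W = min(W+, W-) = 24.
Step 5: Ties in |d|, so use the tie-corrected normal approximation.
        E[W] = n(n+1)/4 = 10*11/4 = 27.5.
        Tie groups: |d|=3 (t=2), |d|=4 (t=3), |d|=6 (t=2); sum(t^3 - t) = 36.
        Var[W] = n(n+1)(2n+1)/24 - sum(t^3-t)/48 = 2310/24 - 36/48 = 95.5.
        z = (W - E[W]) / sqrt(Var[W]) = (24 - 27.5) / 9.7724 = -0.3582.
        Two-sided p = 2*Phi(z) = 0.720230.
Step 6: alpha = 0.1. fail to reject H0.

W+ = 31, W- = 24, W = min = 24, p = 0.720230, fail to reject H0.


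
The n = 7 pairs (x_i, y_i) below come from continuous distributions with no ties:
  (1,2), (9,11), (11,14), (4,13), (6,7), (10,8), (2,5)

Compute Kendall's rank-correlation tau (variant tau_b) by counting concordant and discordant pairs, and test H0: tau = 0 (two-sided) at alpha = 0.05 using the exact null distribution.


Step 1: Enumerate the 21 unordered pairs (i,j) with i<j and classify each by sign(x_j-x_i) * sign(y_j-y_i).
  (1,2):dx=+8,dy=+9->C; (1,3):dx=+10,dy=+12->C; (1,4):dx=+3,dy=+11->C; (1,5):dx=+5,dy=+5->C
  (1,6):dx=+9,dy=+6->C; (1,7):dx=+1,dy=+3->C; (2,3):dx=+2,dy=+3->C; (2,4):dx=-5,dy=+2->D
  (2,5):dx=-3,dy=-4->C; (2,6):dx=+1,dy=-3->D; (2,7):dx=-7,dy=-6->C; (3,4):dx=-7,dy=-1->C
  (3,5):dx=-5,dy=-7->C; (3,6):dx=-1,dy=-6->C; (3,7):dx=-9,dy=-9->C; (4,5):dx=+2,dy=-6->D
  (4,6):dx=+6,dy=-5->D; (4,7):dx=-2,dy=-8->C; (5,6):dx=+4,dy=+1->C; (5,7):dx=-4,dy=-2->C
  (6,7):dx=-8,dy=-3->C
Step 2: C = 17, D = 4, total pairs = 21.
Step 3: tau = (C - D)/(n(n-1)/2) = (17 - 4)/21 = 0.619048.
Step 4: Exact two-sided p-value (enumerate n! = 5040 permutations of y under H0): p = 0.069048.
Step 5: alpha = 0.05. fail to reject H0.

tau_b = 0.6190 (C=17, D=4), p = 0.069048, fail to reject H0.


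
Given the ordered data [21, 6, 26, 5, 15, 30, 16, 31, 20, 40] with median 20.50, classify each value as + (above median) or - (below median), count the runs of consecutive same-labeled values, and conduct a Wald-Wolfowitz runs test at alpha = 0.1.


Step 1: Compute median = 20.50; label A = above, B = below.
Labels in order: ABABBABABA  (n_A = 5, n_B = 5)
Step 2: Count runs R = 9.
Step 3: Under H0 (random ordering), E[R] = 2*n_A*n_B/(n_A+n_B) + 1 = 2*5*5/10 + 1 = 6.0000.
        Var[R] = 2*n_A*n_B*(2*n_A*n_B - n_A - n_B) / ((n_A+n_B)^2 * (n_A+n_B-1)) = 2000/900 = 2.2222.
        SD[R] = 1.4907.
Step 4: Continuity-corrected z = (R - 0.5 - E[R]) / SD[R] = (9 - 0.5 - 6.0000) / 1.4907 = 1.6771.
Step 5: Two-sided p-value via normal approximation = 2*(1 - Phi(|z|)) = 0.093533.
Step 6: alpha = 0.1. reject H0.

R = 9, z = 1.6771, p = 0.093533, reject H0.


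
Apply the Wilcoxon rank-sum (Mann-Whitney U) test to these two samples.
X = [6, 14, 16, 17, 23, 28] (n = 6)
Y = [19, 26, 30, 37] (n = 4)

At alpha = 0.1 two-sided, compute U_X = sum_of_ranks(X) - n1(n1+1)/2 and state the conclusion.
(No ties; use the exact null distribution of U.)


Step 1: Combine and sort all 10 observations; assign midranks.
sorted (value, group): (6,X), (14,X), (16,X), (17,X), (19,Y), (23,X), (26,Y), (28,X), (30,Y), (37,Y)
ranks: 6->1, 14->2, 16->3, 17->4, 19->5, 23->6, 26->7, 28->8, 30->9, 37->10
Step 2: Rank sum for X: R1 = 1 + 2 + 3 + 4 + 6 + 8 = 24.
Step 3: U_X = R1 - n1(n1+1)/2 = 24 - 6*7/2 = 24 - 21 = 3.
       U_Y = n1*n2 - U_X = 24 - 3 = 21.
Step 4: No ties, so the exact null distribution of U (based on enumerating the C(10,6) = 210 equally likely rank assignments) gives the two-sided p-value.
Step 5: p-value = 0.066667; compare to alpha = 0.1. reject H0.

U_X = 3, p = 0.066667, reject H0 at alpha = 0.1.
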